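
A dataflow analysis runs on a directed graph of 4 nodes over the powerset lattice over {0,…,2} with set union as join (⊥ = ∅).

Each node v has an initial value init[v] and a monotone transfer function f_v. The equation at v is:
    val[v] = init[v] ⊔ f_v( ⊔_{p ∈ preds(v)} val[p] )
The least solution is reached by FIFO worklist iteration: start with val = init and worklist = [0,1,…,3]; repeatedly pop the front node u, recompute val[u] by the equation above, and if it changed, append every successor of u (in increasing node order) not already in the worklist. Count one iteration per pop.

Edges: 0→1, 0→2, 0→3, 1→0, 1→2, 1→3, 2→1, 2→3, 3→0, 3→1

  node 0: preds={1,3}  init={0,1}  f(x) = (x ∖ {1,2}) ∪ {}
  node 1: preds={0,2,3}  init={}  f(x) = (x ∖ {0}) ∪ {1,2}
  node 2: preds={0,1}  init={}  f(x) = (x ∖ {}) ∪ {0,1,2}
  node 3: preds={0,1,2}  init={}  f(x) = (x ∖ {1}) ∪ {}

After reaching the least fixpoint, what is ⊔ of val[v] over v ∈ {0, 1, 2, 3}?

{0,1,2}

Trace (6 dequeues):
  [1] u=0 | in {} | out {0,1} | ==
  [2] u=1 | in {0,1} | out {1,2} | prev {} | push {0}
  [3] u=2 | in {0,1,2} | out {0,1,2} | prev {} | push {1}
  [4] u=3 | in {0,1,2} | out {0,2} | prev {} | push {}
  [5] u=0 | in {0,1,2} | out {0,1} | ==
  [6] u=1 | in {0,1,2} | out {1,2} | ==

Converged values:
  [0] {0,1}
  [1] {1,2}
  [2] {0,1,2}
  [3] {0,2}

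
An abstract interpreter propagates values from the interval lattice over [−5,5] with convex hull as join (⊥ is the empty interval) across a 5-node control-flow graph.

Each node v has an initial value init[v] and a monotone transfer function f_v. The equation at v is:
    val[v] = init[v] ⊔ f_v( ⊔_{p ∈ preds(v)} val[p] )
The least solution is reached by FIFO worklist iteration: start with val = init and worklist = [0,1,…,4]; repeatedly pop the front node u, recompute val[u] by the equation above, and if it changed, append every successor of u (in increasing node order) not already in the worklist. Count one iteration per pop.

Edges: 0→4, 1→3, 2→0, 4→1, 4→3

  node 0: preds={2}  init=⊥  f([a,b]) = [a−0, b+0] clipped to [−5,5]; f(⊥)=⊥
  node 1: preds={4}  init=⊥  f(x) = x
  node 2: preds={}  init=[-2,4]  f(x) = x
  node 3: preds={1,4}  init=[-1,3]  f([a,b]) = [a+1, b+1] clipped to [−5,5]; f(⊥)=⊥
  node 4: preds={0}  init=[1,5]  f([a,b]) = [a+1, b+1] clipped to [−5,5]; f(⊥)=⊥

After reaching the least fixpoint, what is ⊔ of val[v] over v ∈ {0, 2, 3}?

[-2,5]

Trace (7 dequeues):
  [1] u=0 | in [-2,4] | out [-2,4] | prev ⊥ | push {}
  [2] u=1 | in [1,5] | out [1,5] | prev ⊥ | push {}
  [3] u=2 | in ⊥ | out [-2,4] | ==
  [4] u=3 | in [1,5] | out [-1,5] | prev [-1,3] | push {}
  [5] u=4 | in [-2,4] | out [-1,5] | prev [1,5] | push {1,3}
  [6] u=1 | in [-1,5] | out [-1,5] | prev [1,5] | push {}
  [7] u=3 | in [-1,5] | out [-1,5] | ==

Converged values:
  [0] [-2,4]
  [1] [-1,5]
  [2] [-2,4]
  [3] [-1,5]
  [4] [-1,5]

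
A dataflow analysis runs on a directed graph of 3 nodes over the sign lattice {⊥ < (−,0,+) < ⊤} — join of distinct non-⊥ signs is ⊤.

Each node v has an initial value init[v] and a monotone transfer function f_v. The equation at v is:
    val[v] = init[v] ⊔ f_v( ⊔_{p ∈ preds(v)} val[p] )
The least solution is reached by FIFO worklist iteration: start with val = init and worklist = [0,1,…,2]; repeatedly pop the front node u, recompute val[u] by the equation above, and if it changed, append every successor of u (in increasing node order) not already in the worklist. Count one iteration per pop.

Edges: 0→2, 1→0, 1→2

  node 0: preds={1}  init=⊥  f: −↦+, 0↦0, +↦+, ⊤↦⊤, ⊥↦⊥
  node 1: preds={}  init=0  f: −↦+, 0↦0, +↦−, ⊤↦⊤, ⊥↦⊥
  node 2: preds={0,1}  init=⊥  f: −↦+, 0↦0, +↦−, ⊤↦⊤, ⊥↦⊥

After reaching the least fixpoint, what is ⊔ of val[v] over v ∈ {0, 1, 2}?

0

Trace (3 dequeues):
  [1] u=0 | in 0 | out 0 | prev ⊥ | push {}
  [2] u=1 | in ⊥ | out 0 | ==
  [3] u=2 | in 0 | out 0 | prev ⊥ | push {}

Converged values:
  [0] 0
  [1] 0
  [2] 0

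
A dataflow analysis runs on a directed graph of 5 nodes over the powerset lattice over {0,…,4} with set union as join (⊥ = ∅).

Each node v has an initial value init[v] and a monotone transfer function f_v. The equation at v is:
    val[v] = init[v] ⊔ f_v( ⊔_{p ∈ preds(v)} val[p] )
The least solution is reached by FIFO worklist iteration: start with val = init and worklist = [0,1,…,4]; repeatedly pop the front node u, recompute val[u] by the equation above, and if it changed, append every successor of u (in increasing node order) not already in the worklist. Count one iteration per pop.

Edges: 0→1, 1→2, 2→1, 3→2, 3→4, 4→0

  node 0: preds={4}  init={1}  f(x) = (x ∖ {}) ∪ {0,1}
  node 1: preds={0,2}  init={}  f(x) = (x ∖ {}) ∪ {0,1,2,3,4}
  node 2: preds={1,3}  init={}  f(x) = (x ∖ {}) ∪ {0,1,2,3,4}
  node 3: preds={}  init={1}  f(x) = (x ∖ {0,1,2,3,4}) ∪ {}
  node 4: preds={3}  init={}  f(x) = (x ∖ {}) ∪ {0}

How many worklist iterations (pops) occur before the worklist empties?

Worklist (7 pops):
  #1 pop 0: in={} → {0,1} (was {1}); enqueue []
  #2 pop 1: in={0,1} → {0,1,2,3,4} (was {}); enqueue []
  #3 pop 2: in={0,1,2,3,4} → {0,1,2,3,4} (was {}); enqueue [1]
  #4 pop 3: in={} → {1} (no change)
  #5 pop 4: in={1} → {0,1} (was {}); enqueue [0]
  #6 pop 1: in={0,1,2,3,4} → {0,1,2,3,4} (no change)
  #7 pop 0: in={0,1} → {0,1} (no change)

Fixpoint:
  val[0] = {0,1}
  val[1] = {0,1,2,3,4}
  val[2] = {0,1,2,3,4}
  val[3] = {1}
  val[4] = {0,1}

7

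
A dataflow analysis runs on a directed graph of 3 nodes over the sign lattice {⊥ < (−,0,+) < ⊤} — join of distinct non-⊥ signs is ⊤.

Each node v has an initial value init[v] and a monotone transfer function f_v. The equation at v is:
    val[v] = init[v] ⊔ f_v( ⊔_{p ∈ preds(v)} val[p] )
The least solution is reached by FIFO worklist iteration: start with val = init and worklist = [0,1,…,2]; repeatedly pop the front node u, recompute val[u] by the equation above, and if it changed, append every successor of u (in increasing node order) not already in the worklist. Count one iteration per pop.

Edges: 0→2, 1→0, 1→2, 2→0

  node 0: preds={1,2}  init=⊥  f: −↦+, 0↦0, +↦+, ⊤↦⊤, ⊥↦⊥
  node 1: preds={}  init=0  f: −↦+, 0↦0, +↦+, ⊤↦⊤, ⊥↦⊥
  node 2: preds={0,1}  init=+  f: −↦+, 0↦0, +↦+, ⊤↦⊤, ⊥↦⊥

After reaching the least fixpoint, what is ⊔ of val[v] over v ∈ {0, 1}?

Trace (4 dequeues):
  [1] u=0 | in ⊤ | out ⊤ | prev ⊥ | push {}
  [2] u=1 | in ⊥ | out 0 | ==
  [3] u=2 | in ⊤ | out ⊤ | prev + | push {0}
  [4] u=0 | in ⊤ | out ⊤ | ==

Converged values:
  [0] ⊤
  [1] 0
  [2] ⊤

⊤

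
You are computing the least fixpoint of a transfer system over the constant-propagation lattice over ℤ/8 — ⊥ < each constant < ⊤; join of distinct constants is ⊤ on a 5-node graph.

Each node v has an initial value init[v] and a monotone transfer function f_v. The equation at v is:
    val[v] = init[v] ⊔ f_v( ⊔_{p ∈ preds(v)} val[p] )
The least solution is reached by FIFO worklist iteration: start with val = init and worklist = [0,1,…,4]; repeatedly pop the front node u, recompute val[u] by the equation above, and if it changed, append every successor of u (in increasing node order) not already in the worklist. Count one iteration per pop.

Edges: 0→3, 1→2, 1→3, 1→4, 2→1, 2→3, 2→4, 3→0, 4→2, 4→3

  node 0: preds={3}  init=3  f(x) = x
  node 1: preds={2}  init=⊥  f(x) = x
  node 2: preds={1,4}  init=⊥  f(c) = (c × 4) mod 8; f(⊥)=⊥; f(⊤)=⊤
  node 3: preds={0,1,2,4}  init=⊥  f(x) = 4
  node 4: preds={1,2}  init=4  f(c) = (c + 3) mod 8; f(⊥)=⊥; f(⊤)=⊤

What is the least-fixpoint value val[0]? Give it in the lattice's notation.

Iteration log — 14 steps:
  step 1. node 0  ⊔preds=⊥  new=3  stable
  step 2. node 1  ⊔preds=⊥  new=⊥  stable
  step 3. node 2  ⊔preds=4  new=0  old=⊥  +wl: 1
  step 4. node 3  ⊔preds=⊤  new=4  old=⊥  +wl: 0
  step 5. node 4  ⊔preds=0  new=⊤  old=4  +wl: 2,3
  step 6. node 1  ⊔preds=0  new=0  old=⊥  +wl: 4
  step 7. node 0  ⊔preds=4  new=⊤  old=3  +wl: 
  step 8. node 2  ⊔preds=⊤  new=⊤  old=0  +wl: 1
  step 9. node 3  ⊔preds=⊤  new=4  stable
  step 10. node 4  ⊔preds=⊤  new=⊤  stable
  step 11. node 1  ⊔preds=⊤  new=⊤  old=0  +wl: 2,3,4
  step 12. node 2  ⊔preds=⊤  new=⊤  stable
  step 13. node 3  ⊔preds=⊤  new=4  stable
  step 14. node 4  ⊔preds=⊤  new=⊤  stable

Least fixpoint reached:
  node 0: ⊤
  node 1: ⊤
  node 2: ⊤
  node 3: 4
  node 4: ⊤

⊤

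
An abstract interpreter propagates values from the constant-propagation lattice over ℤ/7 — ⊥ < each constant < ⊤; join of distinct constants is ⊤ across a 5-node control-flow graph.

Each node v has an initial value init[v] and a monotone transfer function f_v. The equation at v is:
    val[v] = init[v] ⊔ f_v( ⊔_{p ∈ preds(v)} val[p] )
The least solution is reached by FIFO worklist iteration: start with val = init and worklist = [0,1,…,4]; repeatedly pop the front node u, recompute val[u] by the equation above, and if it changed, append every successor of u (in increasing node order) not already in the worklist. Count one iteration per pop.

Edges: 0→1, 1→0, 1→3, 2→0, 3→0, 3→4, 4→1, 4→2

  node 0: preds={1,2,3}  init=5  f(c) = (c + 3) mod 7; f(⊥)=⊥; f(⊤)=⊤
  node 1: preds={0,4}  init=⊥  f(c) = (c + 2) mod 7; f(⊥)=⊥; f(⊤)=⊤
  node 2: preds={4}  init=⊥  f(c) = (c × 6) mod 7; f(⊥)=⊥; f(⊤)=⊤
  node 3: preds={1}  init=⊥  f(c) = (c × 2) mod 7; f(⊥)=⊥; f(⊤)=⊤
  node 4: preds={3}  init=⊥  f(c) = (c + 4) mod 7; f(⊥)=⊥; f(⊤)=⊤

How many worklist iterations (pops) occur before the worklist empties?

Worklist (15 pops):
  #1 pop 0: in=⊥ → 5 (no change)
  #2 pop 1: in=5 → 0 (was ⊥); enqueue [0]
  #3 pop 2: in=⊥ → ⊥ (no change)
  #4 pop 3: in=0 → 0 (was ⊥); enqueue []
  #5 pop 4: in=0 → 4 (was ⊥); enqueue [1,2]
  #6 pop 0: in=0 → ⊤ (was 5); enqueue []
  #7 pop 1: in=⊤ → ⊤ (was 0); enqueue [0,3]
  #8 pop 2: in=4 → 3 (was ⊥); enqueue []
  #9 pop 0: in=⊤ → ⊤ (no change)
  #10 pop 3: in=⊤ → ⊤ (was 0); enqueue [0,4]
  #11 pop 0: in=⊤ → ⊤ (no change)
  #12 pop 4: in=⊤ → ⊤ (was 4); enqueue [1,2]
  #13 pop 1: in=⊤ → ⊤ (no change)
  #14 pop 2: in=⊤ → ⊤ (was 3); enqueue [0]
  #15 pop 0: in=⊤ → ⊤ (no change)

Fixpoint:
  val[0] = ⊤
  val[1] = ⊤
  val[2] = ⊤
  val[3] = ⊤
  val[4] = ⊤

15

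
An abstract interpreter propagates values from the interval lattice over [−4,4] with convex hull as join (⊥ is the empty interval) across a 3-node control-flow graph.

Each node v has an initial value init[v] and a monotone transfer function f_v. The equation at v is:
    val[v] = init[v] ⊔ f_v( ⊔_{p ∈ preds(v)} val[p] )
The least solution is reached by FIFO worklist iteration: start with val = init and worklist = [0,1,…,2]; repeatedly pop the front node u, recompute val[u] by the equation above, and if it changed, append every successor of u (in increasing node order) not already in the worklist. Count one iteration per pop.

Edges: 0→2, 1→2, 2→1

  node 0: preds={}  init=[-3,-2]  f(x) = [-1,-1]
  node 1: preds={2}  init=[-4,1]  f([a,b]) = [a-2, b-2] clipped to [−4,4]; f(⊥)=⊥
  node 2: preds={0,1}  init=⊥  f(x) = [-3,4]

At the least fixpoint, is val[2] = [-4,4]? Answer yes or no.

no

Worklist (5 pops):
  #1 pop 0: in=⊥ → [-3,-1] (was [-3,-2]); enqueue []
  #2 pop 1: in=⊥ → [-4,1] (no change)
  #3 pop 2: in=[-4,1] → [-3,4] (was ⊥); enqueue [1]
  #4 pop 1: in=[-3,4] → [-4,2] (was [-4,1]); enqueue [2]
  #5 pop 2: in=[-4,2] → [-3,4] (no change)

Fixpoint:
  val[0] = [-3,-1]
  val[1] = [-4,2]
  val[2] = [-3,4]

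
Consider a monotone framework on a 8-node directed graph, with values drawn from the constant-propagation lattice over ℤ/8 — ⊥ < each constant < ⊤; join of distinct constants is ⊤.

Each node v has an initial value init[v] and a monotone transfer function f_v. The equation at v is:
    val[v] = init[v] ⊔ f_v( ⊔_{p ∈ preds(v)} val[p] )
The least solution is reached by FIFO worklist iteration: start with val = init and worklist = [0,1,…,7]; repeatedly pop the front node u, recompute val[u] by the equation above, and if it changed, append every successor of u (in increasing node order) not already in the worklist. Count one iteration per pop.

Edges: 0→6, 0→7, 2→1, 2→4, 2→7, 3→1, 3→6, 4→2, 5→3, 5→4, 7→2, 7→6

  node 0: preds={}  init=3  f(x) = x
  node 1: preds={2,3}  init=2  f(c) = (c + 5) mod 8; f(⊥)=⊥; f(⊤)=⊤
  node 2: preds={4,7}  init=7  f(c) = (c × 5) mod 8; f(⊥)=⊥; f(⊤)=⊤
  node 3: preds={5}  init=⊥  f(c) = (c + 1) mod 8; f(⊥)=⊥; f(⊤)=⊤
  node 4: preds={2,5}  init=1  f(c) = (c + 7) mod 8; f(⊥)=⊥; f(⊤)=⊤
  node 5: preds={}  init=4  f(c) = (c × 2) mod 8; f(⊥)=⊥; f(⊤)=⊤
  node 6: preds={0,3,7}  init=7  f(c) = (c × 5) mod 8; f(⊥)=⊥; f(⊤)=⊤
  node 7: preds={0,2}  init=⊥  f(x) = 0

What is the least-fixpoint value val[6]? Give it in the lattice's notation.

⊤

Iteration log — 11 steps:
  step 1. node 0  ⊔preds=⊥  new=3  stable
  step 2. node 1  ⊔preds=7  new=⊤  old=2  +wl: 
  step 3. node 2  ⊔preds=1  new=⊤  old=7  +wl: 1
  step 4. node 3  ⊔preds=4  new=5  old=⊥  +wl: 
  step 5. node 4  ⊔preds=⊤  new=⊤  old=1  +wl: 2
  step 6. node 5  ⊔preds=⊥  new=4  stable
  step 7. node 6  ⊔preds=⊤  new=⊤  old=7  +wl: 
  step 8. node 7  ⊔preds=⊤  new=0  old=⊥  +wl: 6
  step 9. node 1  ⊔preds=⊤  new=⊤  stable
  step 10. node 2  ⊔preds=⊤  new=⊤  stable
  step 11. node 6  ⊔preds=⊤  new=⊤  stable

Least fixpoint reached:
  node 0: 3
  node 1: ⊤
  node 2: ⊤
  node 3: 5
  node 4: ⊤
  node 5: 4
  node 6: ⊤
  node 7: 0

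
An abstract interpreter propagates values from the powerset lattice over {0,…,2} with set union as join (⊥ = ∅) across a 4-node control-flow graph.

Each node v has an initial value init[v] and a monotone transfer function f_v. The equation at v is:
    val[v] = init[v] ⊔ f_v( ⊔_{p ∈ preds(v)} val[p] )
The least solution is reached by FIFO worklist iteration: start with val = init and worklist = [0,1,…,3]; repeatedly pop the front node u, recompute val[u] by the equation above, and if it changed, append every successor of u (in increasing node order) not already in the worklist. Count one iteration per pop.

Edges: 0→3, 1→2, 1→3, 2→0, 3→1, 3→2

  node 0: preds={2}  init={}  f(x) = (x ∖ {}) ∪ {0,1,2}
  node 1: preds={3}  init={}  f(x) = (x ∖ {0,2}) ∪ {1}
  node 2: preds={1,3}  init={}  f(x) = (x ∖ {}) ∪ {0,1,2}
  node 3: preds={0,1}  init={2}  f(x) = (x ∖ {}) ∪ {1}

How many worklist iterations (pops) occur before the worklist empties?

Iteration log — 7 steps:
  step 1. node 0  ⊔preds={}  new={0,1,2}  old={}  +wl: 
  step 2. node 1  ⊔preds={2}  new={1}  old={}  +wl: 
  step 3. node 2  ⊔preds={1,2}  new={0,1,2}  old={}  +wl: 0
  step 4. node 3  ⊔preds={0,1,2}  new={0,1,2}  old={2}  +wl: 1,2
  step 5. node 0  ⊔preds={0,1,2}  new={0,1,2}  stable
  step 6. node 1  ⊔preds={0,1,2}  new={1}  stable
  step 7. node 2  ⊔preds={0,1,2}  new={0,1,2}  stable

Least fixpoint reached:
  node 0: {0,1,2}
  node 1: {1}
  node 2: {0,1,2}
  node 3: {0,1,2}

7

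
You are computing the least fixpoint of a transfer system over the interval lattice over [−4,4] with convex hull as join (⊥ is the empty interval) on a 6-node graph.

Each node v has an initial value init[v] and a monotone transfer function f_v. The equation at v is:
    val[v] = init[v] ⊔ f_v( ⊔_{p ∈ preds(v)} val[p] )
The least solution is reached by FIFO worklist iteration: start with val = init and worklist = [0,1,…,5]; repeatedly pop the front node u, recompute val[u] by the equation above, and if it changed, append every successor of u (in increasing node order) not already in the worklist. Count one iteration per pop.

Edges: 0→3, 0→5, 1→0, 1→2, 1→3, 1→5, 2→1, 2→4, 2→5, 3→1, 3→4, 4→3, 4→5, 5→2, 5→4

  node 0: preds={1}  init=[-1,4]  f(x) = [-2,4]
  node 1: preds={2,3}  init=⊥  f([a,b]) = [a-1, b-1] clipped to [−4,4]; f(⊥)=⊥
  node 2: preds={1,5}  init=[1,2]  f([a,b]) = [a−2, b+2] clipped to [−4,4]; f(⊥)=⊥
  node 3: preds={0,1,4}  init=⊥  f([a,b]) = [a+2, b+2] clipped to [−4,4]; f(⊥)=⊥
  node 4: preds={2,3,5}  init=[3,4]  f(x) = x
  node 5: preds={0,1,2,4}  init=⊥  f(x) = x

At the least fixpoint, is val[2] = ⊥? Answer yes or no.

Worklist (20 pops):
  #1 pop 0: in=⊥ → [-2,4] (was [-1,4]); enqueue []
  #2 pop 1: in=[1,2] → [0,1] (was ⊥); enqueue [0]
  #3 pop 2: in=[0,1] → [-2,3] (was [1,2]); enqueue [1]
  #4 pop 3: in=[-2,4] → [0,4] (was ⊥); enqueue []
  #5 pop 4: in=[-2,4] → [-2,4] (was [3,4]); enqueue [3]
  #6 pop 5: in=[-2,4] → [-2,4] (was ⊥); enqueue [2,4]
  #7 pop 0: in=[0,1] → [-2,4] (no change)
  #8 pop 1: in=[-2,4] → [-3,3] (was [0,1]); enqueue [0,5]
  #9 pop 3: in=[-3,4] → [-1,4] (was [0,4]); enqueue [1]
  #10 pop 2: in=[-3,4] → [-4,4] (was [-2,3]); enqueue []
  #11 pop 4: in=[-4,4] → [-4,4] (was [-2,4]); enqueue [3]
  #12 pop 0: in=[-3,3] → [-2,4] (no change)
  #13 pop 5: in=[-4,4] → [-4,4] (was [-2,4]); enqueue [2,4]
  #14 pop 1: in=[-4,4] → [-4,3] (was [-3,3]); enqueue [0,5]
  #15 pop 3: in=[-4,4] → [-2,4] (was [-1,4]); enqueue [1]
  #16 pop 2: in=[-4,4] → [-4,4] (no change)
  #17 pop 4: in=[-4,4] → [-4,4] (no change)
  #18 pop 0: in=[-4,3] → [-2,4] (no change)
  #19 pop 5: in=[-4,4] → [-4,4] (no change)
  #20 pop 1: in=[-4,4] → [-4,3] (no change)

Fixpoint:
  val[0] = [-2,4]
  val[1] = [-4,3]
  val[2] = [-4,4]
  val[3] = [-2,4]
  val[4] = [-4,4]
  val[5] = [-4,4]

no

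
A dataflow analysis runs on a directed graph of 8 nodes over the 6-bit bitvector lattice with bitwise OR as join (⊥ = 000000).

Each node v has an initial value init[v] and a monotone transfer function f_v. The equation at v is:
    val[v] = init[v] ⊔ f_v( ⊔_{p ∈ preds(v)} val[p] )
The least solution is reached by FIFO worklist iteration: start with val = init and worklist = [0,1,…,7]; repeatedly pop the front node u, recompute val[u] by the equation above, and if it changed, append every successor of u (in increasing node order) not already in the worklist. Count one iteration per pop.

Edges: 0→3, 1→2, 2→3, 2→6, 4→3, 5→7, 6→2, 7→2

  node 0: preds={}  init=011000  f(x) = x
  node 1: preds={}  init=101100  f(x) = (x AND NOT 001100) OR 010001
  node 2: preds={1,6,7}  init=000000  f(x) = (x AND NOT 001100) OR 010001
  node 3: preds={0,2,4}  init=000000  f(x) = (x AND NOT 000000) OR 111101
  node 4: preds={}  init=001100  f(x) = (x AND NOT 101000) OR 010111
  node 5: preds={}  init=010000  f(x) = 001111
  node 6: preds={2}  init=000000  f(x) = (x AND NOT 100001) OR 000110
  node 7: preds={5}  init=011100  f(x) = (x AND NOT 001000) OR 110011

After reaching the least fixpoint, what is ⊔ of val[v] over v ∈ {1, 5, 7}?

111111

Iteration log — 12 steps:
  step 1. node 0  ⊔preds=000000  new=011000  stable
  step 2. node 1  ⊔preds=000000  new=111101  old=101100  +wl: 
  step 3. node 2  ⊔preds=111101  new=110001  old=000000  +wl: 
  step 4. node 3  ⊔preds=111101  new=111101  old=000000  +wl: 
  step 5. node 4  ⊔preds=000000  new=011111  old=001100  +wl: 3
  step 6. node 5  ⊔preds=000000  new=011111  old=010000  +wl: 
  step 7. node 6  ⊔preds=110001  new=010110  old=000000  +wl: 2
  step 8. node 7  ⊔preds=011111  new=111111  old=011100  +wl: 
  step 9. node 3  ⊔preds=111111  new=111111  old=111101  +wl: 
  step 10. node 2  ⊔preds=111111  new=110011  old=110001  +wl: 3,6
  step 11. node 3  ⊔preds=111111  new=111111  stable
  step 12. node 6  ⊔preds=110011  new=010110  stable

Least fixpoint reached:
  node 0: 011000
  node 1: 111101
  node 2: 110011
  node 3: 111111
  node 4: 011111
  node 5: 011111
  node 6: 010110
  node 7: 111111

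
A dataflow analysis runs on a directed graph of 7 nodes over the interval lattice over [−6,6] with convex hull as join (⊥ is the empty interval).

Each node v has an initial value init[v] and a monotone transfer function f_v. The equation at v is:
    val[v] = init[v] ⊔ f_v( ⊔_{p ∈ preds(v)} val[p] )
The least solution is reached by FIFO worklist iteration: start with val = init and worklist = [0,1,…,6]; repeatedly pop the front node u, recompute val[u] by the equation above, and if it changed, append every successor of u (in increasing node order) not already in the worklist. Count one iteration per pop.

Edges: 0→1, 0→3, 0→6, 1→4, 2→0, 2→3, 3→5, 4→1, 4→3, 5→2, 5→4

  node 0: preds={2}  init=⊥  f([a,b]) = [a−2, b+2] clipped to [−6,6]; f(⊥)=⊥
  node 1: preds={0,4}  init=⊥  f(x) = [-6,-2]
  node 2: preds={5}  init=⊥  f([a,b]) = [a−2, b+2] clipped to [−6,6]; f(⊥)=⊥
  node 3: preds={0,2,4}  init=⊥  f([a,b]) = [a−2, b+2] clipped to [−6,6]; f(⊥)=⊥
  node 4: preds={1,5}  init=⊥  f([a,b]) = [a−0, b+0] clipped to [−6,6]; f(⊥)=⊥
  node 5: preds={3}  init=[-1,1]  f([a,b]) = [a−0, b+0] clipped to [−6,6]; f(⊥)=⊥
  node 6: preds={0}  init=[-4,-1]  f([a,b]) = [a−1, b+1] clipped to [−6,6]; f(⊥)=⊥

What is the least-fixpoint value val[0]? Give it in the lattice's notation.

Trace (22 dequeues):
  [1] u=0 | in ⊥ | out ⊥ | ==
  [2] u=1 | in ⊥ | out [-6,-2] | prev ⊥ | push {}
  [3] u=2 | in [-1,1] | out [-3,3] | prev ⊥ | push {0}
  [4] u=3 | in [-3,3] | out [-5,5] | prev ⊥ | push {}
  [5] u=4 | in [-6,1] | out [-6,1] | prev ⊥ | push {1,3}
  [6] u=5 | in [-5,5] | out [-5,5] | prev [-1,1] | push {2,4}
  [7] u=6 | in ⊥ | out [-4,-1] | ==
  [8] u=0 | in [-3,3] | out [-5,5] | prev ⊥ | push {6}
  [9] u=1 | in [-6,5] | out [-6,-2] | ==
  [10] u=3 | in [-6,5] | out [-6,6] | prev [-5,5] | push {5}
  [11] u=2 | in [-5,5] | out [-6,6] | prev [-3,3] | push {0,3}
  [12] u=4 | in [-6,5] | out [-6,5] | prev [-6,1] | push {1}
  [13] u=6 | in [-5,5] | out [-6,6] | prev [-4,-1] | push {}
  [14] u=5 | in [-6,6] | out [-6,6] | prev [-5,5] | push {2,4}
  [15] u=0 | in [-6,6] | out [-6,6] | prev [-5,5] | push {6}
  [16] u=3 | in [-6,6] | out [-6,6] | ==
  [17] u=1 | in [-6,6] | out [-6,-2] | ==
  [18] u=2 | in [-6,6] | out [-6,6] | ==
  [19] u=4 | in [-6,6] | out [-6,6] | prev [-6,5] | push {1,3}
  [20] u=6 | in [-6,6] | out [-6,6] | ==
  [21] u=1 | in [-6,6] | out [-6,-2] | ==
  [22] u=3 | in [-6,6] | out [-6,6] | ==

Converged values:
  [0] [-6,6]
  [1] [-6,-2]
  [2] [-6,6]
  [3] [-6,6]
  [4] [-6,6]
  [5] [-6,6]
  [6] [-6,6]

[-6,6]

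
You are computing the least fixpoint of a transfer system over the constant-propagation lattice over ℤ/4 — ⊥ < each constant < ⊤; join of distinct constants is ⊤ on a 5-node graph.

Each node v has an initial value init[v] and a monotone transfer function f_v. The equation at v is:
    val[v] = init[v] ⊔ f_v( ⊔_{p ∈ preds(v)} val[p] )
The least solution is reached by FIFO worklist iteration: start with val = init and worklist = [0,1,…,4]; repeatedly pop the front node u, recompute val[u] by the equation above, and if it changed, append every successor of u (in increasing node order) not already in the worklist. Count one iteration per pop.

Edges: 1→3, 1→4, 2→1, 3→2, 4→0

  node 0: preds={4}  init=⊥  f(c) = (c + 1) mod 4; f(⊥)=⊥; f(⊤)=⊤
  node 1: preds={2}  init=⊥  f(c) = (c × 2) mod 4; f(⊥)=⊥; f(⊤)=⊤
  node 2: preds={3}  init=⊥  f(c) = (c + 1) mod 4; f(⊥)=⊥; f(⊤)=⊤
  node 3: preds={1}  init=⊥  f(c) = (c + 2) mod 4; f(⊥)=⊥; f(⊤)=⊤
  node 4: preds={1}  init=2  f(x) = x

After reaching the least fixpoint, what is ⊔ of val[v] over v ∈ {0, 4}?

Trace (5 dequeues):
  [1] u=0 | in 2 | out 3 | prev ⊥ | push {}
  [2] u=1 | in ⊥ | out ⊥ | ==
  [3] u=2 | in ⊥ | out ⊥ | ==
  [4] u=3 | in ⊥ | out ⊥ | ==
  [5] u=4 | in ⊥ | out 2 | ==

Converged values:
  [0] 3
  [1] ⊥
  [2] ⊥
  [3] ⊥
  [4] 2

⊤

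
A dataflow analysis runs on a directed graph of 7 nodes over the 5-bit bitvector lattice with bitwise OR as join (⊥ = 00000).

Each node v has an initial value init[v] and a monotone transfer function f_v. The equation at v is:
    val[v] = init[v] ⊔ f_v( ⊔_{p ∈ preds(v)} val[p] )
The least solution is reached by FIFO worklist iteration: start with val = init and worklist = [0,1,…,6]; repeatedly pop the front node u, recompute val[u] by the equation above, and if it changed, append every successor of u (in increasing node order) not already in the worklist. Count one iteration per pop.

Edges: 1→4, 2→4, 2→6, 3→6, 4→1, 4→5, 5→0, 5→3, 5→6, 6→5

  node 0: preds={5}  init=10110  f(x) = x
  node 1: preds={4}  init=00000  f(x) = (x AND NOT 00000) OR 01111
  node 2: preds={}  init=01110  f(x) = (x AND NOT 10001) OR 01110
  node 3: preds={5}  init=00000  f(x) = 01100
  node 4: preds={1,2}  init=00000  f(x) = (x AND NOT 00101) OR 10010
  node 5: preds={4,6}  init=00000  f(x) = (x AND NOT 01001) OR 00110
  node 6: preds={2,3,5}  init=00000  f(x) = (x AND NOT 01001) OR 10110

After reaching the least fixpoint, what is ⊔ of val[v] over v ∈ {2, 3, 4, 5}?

11110

Worklist (12 pops):
  #1 pop 0: in=00000 → 10110 (no change)
  #2 pop 1: in=00000 → 01111 (was 00000); enqueue []
  #3 pop 2: in=00000 → 01110 (no change)
  #4 pop 3: in=00000 → 01100 (was 00000); enqueue []
  #5 pop 4: in=01111 → 11010 (was 00000); enqueue [1]
  #6 pop 5: in=11010 → 10110 (was 00000); enqueue [0,3]
  #7 pop 6: in=11110 → 10110 (was 00000); enqueue [5]
  #8 pop 1: in=11010 → 11111 (was 01111); enqueue [4]
  #9 pop 0: in=10110 → 10110 (no change)
  #10 pop 3: in=10110 → 01100 (no change)
  #11 pop 5: in=11110 → 10110 (no change)
  #12 pop 4: in=11111 → 11010 (no change)

Fixpoint:
  val[0] = 10110
  val[1] = 11111
  val[2] = 01110
  val[3] = 01100
  val[4] = 11010
  val[5] = 10110
  val[6] = 10110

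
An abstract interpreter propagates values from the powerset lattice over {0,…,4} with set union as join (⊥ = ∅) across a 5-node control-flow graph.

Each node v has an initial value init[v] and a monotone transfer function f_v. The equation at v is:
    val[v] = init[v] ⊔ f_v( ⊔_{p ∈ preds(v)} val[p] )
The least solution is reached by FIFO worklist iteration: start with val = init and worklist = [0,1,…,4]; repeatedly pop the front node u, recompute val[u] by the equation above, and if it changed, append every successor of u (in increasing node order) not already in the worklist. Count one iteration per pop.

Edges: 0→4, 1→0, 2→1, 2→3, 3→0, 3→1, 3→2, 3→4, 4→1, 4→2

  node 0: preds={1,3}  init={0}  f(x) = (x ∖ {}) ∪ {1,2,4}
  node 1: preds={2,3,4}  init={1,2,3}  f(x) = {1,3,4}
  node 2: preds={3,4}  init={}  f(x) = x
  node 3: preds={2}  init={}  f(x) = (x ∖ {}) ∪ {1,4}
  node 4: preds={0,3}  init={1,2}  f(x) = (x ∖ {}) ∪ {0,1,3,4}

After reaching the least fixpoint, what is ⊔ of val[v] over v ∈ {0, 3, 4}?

Iteration log — 14 steps:
  step 1. node 0  ⊔preds={1,2,3}  new={0,1,2,3,4}  old={0}  +wl: 
  step 2. node 1  ⊔preds={1,2}  new={1,2,3,4}  old={1,2,3}  +wl: 0
  step 3. node 2  ⊔preds={1,2}  new={1,2}  old={}  +wl: 1
  step 4. node 3  ⊔preds={1,2}  new={1,2,4}  old={}  +wl: 2
  step 5. node 4  ⊔preds={0,1,2,3,4}  new={0,1,2,3,4}  old={1,2}  +wl: 
  step 6. node 0  ⊔preds={1,2,3,4}  new={0,1,2,3,4}  stable
  step 7. node 1  ⊔preds={0,1,2,3,4}  new={1,2,3,4}  stable
  step 8. node 2  ⊔preds={0,1,2,3,4}  new={0,1,2,3,4}  old={1,2}  +wl: 1,3
  step 9. node 1  ⊔preds={0,1,2,3,4}  new={1,2,3,4}  stable
  step 10. node 3  ⊔preds={0,1,2,3,4}  new={0,1,2,3,4}  old={1,2,4}  +wl: 0,1,2,4
  step 11. node 0  ⊔preds={0,1,2,3,4}  new={0,1,2,3,4}  stable
  step 12. node 1  ⊔preds={0,1,2,3,4}  new={1,2,3,4}  stable
  step 13. node 2  ⊔preds={0,1,2,3,4}  new={0,1,2,3,4}  stable
  step 14. node 4  ⊔preds={0,1,2,3,4}  new={0,1,2,3,4}  stable

Least fixpoint reached:
  node 0: {0,1,2,3,4}
  node 1: {1,2,3,4}
  node 2: {0,1,2,3,4}
  node 3: {0,1,2,3,4}
  node 4: {0,1,2,3,4}

{0,1,2,3,4}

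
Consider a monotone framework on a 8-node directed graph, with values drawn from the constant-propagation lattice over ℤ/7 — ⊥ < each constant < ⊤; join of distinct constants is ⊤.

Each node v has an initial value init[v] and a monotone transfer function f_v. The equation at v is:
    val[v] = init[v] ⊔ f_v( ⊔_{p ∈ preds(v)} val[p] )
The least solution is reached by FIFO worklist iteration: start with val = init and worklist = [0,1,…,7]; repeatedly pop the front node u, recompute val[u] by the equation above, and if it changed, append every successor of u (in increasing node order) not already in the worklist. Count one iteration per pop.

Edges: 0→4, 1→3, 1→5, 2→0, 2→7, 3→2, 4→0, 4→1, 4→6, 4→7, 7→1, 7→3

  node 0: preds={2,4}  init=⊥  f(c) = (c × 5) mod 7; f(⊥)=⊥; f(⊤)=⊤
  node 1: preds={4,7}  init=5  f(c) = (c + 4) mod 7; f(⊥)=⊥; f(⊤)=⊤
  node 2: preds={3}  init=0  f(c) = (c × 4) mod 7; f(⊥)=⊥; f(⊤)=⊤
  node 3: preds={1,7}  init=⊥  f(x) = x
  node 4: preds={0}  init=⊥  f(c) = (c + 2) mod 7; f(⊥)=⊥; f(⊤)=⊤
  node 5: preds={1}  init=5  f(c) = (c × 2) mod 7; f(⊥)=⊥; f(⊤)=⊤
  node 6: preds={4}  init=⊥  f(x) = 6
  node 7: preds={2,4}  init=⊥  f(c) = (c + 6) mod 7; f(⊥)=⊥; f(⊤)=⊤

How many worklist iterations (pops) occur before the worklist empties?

Trace (20 dequeues):
  [1] u=0 | in 0 | out 0 | prev ⊥ | push {}
  [2] u=1 | in ⊥ | out 5 | ==
  [3] u=2 | in ⊥ | out 0 | ==
  [4] u=3 | in 5 | out 5 | prev ⊥ | push {2}
  [5] u=4 | in 0 | out 2 | prev ⊥ | push {0,1}
  [6] u=5 | in 5 | out ⊤ | prev 5 | push {}
  [7] u=6 | in 2 | out 6 | prev ⊥ | push {}
  [8] u=7 | in ⊤ | out ⊤ | prev ⊥ | push {3}
  [9] u=2 | in 5 | out ⊤ | prev 0 | push {7}
  [10] u=0 | in ⊤ | out ⊤ | prev 0 | push {4}
  [11] u=1 | in ⊤ | out ⊤ | prev 5 | push {5}
  [12] u=3 | in ⊤ | out ⊤ | prev 5 | push {2}
  [13] u=7 | in ⊤ | out ⊤ | ==
  [14] u=4 | in ⊤ | out ⊤ | prev 2 | push {0,1,6,7}
  [15] u=5 | in ⊤ | out ⊤ | ==
  [16] u=2 | in ⊤ | out ⊤ | ==
  [17] u=0 | in ⊤ | out ⊤ | ==
  [18] u=1 | in ⊤ | out ⊤ | ==
  [19] u=6 | in ⊤ | out 6 | ==
  [20] u=7 | in ⊤ | out ⊤ | ==

Converged values:
  [0] ⊤
  [1] ⊤
  [2] ⊤
  [3] ⊤
  [4] ⊤
  [5] ⊤
  [6] 6
  [7] ⊤

20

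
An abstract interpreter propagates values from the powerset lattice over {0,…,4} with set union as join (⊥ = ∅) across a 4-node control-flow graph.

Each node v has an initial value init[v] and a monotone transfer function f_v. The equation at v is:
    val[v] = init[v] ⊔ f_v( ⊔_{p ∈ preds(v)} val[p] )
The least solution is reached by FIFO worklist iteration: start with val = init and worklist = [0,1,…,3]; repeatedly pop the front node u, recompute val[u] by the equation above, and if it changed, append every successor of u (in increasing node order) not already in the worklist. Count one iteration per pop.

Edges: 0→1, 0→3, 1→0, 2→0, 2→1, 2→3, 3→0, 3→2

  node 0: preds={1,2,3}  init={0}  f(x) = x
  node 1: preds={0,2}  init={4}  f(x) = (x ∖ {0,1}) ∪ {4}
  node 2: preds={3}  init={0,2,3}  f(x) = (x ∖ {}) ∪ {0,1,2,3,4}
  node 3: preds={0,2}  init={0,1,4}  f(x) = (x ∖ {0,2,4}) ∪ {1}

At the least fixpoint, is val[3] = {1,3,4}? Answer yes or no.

Iteration log — 7 steps:
  step 1. node 0  ⊔preds={0,1,2,3,4}  new={0,1,2,3,4}  old={0}  +wl: 
  step 2. node 1  ⊔preds={0,1,2,3,4}  new={2,3,4}  old={4}  +wl: 0
  step 3. node 2  ⊔preds={0,1,4}  new={0,1,2,3,4}  old={0,2,3}  +wl: 1
  step 4. node 3  ⊔preds={0,1,2,3,4}  new={0,1,3,4}  old={0,1,4}  +wl: 2
  step 5. node 0  ⊔preds={0,1,2,3,4}  new={0,1,2,3,4}  stable
  step 6. node 1  ⊔preds={0,1,2,3,4}  new={2,3,4}  stable
  step 7. node 2  ⊔preds={0,1,3,4}  new={0,1,2,3,4}  stable

Least fixpoint reached:
  node 0: {0,1,2,3,4}
  node 1: {2,3,4}
  node 2: {0,1,2,3,4}
  node 3: {0,1,3,4}

no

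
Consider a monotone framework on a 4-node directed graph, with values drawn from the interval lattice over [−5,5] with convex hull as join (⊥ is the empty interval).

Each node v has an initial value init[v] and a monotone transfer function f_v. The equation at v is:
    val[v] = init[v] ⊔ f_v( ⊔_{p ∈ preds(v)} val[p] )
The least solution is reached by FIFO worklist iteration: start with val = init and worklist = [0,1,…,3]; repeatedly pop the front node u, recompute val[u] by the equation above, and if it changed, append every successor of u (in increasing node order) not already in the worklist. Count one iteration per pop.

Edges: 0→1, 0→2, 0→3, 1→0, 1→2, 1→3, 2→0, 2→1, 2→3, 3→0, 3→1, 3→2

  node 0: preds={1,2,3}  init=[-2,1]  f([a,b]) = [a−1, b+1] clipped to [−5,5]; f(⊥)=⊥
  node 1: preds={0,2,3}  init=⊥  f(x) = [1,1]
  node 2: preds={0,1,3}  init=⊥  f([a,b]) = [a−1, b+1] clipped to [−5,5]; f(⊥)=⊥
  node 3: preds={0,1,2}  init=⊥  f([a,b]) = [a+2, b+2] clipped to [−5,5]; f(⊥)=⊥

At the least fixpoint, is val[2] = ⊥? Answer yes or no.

Trace (12 dequeues):
  [1] u=0 | in ⊥ | out [-2,1] | ==
  [2] u=1 | in [-2,1] | out [1,1] | prev ⊥ | push {0}
  [3] u=2 | in [-2,1] | out [-3,2] | prev ⊥ | push {1}
  [4] u=3 | in [-3,2] | out [-1,4] | prev ⊥ | push {2}
  [5] u=0 | in [-3,4] | out [-4,5] | prev [-2,1] | push {3}
  [6] u=1 | in [-4,5] | out [1,1] | ==
  [7] u=2 | in [-4,5] | out [-5,5] | prev [-3,2] | push {0,1}
  [8] u=3 | in [-5,5] | out [-3,5] | prev [-1,4] | push {2}
  [9] u=0 | in [-5,5] | out [-5,5] | prev [-4,5] | push {3}
  [10] u=1 | in [-5,5] | out [1,1] | ==
  [11] u=2 | in [-5,5] | out [-5,5] | ==
  [12] u=3 | in [-5,5] | out [-3,5] | ==

Converged values:
  [0] [-5,5]
  [1] [1,1]
  [2] [-5,5]
  [3] [-3,5]

no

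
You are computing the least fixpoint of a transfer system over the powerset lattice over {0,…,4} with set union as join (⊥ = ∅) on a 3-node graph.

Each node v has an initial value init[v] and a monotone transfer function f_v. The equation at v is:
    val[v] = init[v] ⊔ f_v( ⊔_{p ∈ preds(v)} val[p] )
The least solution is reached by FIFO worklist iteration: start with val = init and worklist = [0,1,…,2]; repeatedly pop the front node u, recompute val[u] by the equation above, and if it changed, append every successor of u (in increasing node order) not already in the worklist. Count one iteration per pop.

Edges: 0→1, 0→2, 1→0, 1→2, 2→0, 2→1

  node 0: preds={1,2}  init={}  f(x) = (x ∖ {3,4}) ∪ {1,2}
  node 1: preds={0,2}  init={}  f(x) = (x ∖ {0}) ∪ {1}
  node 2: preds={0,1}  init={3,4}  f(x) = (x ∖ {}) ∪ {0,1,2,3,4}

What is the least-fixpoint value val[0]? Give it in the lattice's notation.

{0,1,2}

Worklist (6 pops):
  #1 pop 0: in={3,4} → {1,2} (was {}); enqueue []
  #2 pop 1: in={1,2,3,4} → {1,2,3,4} (was {}); enqueue [0]
  #3 pop 2: in={1,2,3,4} → {0,1,2,3,4} (was {3,4}); enqueue [1]
  #4 pop 0: in={0,1,2,3,4} → {0,1,2} (was {1,2}); enqueue [2]
  #5 pop 1: in={0,1,2,3,4} → {1,2,3,4} (no change)
  #6 pop 2: in={0,1,2,3,4} → {0,1,2,3,4} (no change)

Fixpoint:
  val[0] = {0,1,2}
  val[1] = {1,2,3,4}
  val[2] = {0,1,2,3,4}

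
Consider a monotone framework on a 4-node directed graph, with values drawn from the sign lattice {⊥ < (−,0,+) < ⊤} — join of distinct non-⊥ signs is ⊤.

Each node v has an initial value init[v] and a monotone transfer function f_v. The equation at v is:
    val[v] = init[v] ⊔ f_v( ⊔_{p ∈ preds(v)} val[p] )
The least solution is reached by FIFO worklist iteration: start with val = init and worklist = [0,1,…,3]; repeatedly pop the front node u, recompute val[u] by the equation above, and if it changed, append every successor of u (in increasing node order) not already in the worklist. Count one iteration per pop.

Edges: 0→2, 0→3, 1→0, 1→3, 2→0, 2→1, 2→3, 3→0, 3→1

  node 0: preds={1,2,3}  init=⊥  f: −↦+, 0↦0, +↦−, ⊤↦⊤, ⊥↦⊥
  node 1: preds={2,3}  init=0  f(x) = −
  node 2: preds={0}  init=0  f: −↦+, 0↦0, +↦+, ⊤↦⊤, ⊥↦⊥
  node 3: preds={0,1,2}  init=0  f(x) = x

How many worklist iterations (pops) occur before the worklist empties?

Worklist (10 pops):
  #1 pop 0: in=0 → 0 (was ⊥); enqueue []
  #2 pop 1: in=0 → ⊤ (was 0); enqueue [0]
  #3 pop 2: in=0 → 0 (no change)
  #4 pop 3: in=⊤ → ⊤ (was 0); enqueue [1]
  #5 pop 0: in=⊤ → ⊤ (was 0); enqueue [2,3]
  #6 pop 1: in=⊤ → ⊤ (no change)
  #7 pop 2: in=⊤ → ⊤ (was 0); enqueue [0,1]
  #8 pop 3: in=⊤ → ⊤ (no change)
  #9 pop 0: in=⊤ → ⊤ (no change)
  #10 pop 1: in=⊤ → ⊤ (no change)

Fixpoint:
  val[0] = ⊤
  val[1] = ⊤
  val[2] = ⊤
  val[3] = ⊤

10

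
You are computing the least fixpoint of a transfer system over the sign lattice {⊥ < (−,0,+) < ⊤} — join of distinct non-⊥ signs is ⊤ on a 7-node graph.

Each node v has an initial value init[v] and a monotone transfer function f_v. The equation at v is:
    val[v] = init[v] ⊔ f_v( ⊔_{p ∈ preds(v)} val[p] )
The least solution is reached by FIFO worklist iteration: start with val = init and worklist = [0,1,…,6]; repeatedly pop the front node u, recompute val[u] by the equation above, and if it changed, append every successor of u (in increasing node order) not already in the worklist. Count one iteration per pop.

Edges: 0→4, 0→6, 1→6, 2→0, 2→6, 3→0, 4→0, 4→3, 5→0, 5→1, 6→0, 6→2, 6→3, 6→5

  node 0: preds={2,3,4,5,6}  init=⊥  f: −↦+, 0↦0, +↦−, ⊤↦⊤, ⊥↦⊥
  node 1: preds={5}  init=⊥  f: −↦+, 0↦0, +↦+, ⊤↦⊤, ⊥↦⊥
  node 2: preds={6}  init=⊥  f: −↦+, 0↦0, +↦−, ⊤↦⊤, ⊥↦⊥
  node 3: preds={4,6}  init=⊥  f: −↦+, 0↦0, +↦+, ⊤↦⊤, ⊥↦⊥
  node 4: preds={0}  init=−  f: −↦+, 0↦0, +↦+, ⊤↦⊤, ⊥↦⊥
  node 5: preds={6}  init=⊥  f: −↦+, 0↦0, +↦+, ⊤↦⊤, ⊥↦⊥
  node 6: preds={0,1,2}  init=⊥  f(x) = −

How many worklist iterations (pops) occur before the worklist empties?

16

Trace (16 dequeues):
  [1] u=0 | in − | out + | prev ⊥ | push {}
  [2] u=1 | in ⊥ | out ⊥ | ==
  [3] u=2 | in ⊥ | out ⊥ | ==
  [4] u=3 | in − | out + | prev ⊥ | push {0}
  [5] u=4 | in + | out ⊤ | prev − | push {3}
  [6] u=5 | in ⊥ | out ⊥ | ==
  [7] u=6 | in + | out − | prev ⊥ | push {2,5}
  [8] u=0 | in ⊤ | out ⊤ | prev + | push {4,6}
  [9] u=3 | in ⊤ | out ⊤ | prev + | push {0}
  [10] u=2 | in − | out + | prev ⊥ | push {}
  [11] u=5 | in − | out + | prev ⊥ | push {1}
  [12] u=4 | in ⊤ | out ⊤ | ==
  [13] u=6 | in ⊤ | out − | ==
  [14] u=0 | in ⊤ | out ⊤ | ==
  [15] u=1 | in + | out + | prev ⊥ | push {6}
  [16] u=6 | in ⊤ | out − | ==

Converged values:
  [0] ⊤
  [1] +
  [2] +
  [3] ⊤
  [4] ⊤
  [5] +
  [6] −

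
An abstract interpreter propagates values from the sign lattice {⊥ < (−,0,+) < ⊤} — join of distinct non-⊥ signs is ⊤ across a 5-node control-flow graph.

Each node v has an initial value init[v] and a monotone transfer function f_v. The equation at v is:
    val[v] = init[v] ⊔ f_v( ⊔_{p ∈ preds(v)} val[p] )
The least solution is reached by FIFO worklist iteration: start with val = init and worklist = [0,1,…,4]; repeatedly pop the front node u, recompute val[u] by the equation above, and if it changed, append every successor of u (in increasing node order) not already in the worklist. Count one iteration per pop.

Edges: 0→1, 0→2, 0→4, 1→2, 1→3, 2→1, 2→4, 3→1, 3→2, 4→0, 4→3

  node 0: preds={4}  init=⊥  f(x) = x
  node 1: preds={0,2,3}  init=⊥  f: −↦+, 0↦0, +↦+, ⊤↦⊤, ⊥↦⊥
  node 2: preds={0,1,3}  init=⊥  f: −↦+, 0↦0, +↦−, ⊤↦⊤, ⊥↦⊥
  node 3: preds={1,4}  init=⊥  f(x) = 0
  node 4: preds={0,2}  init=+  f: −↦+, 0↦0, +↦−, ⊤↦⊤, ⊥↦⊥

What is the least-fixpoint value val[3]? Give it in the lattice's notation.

0

Worklist (12 pops):
  #1 pop 0: in=+ → + (was ⊥); enqueue []
  #2 pop 1: in=+ → + (was ⊥); enqueue []
  #3 pop 2: in=+ → − (was ⊥); enqueue [1]
  #4 pop 3: in=+ → 0 (was ⊥); enqueue [2]
  #5 pop 4: in=⊤ → ⊤ (was +); enqueue [0,3]
  #6 pop 1: in=⊤ → ⊤ (was +); enqueue []
  #7 pop 2: in=⊤ → ⊤ (was −); enqueue [1,4]
  #8 pop 0: in=⊤ → ⊤ (was +); enqueue [2]
  #9 pop 3: in=⊤ → 0 (no change)
  #10 pop 1: in=⊤ → ⊤ (no change)
  #11 pop 4: in=⊤ → ⊤ (no change)
  #12 pop 2: in=⊤ → ⊤ (no change)

Fixpoint:
  val[0] = ⊤
  val[1] = ⊤
  val[2] = ⊤
  val[3] = 0
  val[4] = ⊤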